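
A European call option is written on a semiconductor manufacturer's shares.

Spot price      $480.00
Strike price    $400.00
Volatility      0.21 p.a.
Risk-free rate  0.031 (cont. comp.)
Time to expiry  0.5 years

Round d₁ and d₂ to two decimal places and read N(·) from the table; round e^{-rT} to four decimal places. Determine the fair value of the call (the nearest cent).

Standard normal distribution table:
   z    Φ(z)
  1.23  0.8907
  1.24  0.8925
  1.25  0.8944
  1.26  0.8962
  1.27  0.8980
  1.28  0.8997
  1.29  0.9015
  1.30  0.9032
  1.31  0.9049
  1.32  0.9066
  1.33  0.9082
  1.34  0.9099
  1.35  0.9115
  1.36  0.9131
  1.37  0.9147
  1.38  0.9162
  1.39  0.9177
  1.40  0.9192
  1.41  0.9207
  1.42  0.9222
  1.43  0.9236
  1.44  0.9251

$88.98

σ√T = 0.21 × 0.7071 = 0.1485
ln(S/K) + (r + σ²/2)T = ln(480/400) + (0.031 + 0.21²/2)·0.5 = 0.1823 + 0.0265 = 0.2088
d₁ = 0.2088 / 0.1485 = 1.4064 ⇒ 1.41
d₂ = d₁ − σ√T = 1.4064 − 0.1485 = 1.2580 ⇒ 1.26
e^(−rT) = e^(−0.031·0.5) = 0.9846
N(d₁) = N(1.41) = 0.9207;  N(d₂) = N(1.26) = 0.8962
C = 480·0.9207 − 400·0.9846·0.8962 = 441.9360 − 352.9594 = 88.9766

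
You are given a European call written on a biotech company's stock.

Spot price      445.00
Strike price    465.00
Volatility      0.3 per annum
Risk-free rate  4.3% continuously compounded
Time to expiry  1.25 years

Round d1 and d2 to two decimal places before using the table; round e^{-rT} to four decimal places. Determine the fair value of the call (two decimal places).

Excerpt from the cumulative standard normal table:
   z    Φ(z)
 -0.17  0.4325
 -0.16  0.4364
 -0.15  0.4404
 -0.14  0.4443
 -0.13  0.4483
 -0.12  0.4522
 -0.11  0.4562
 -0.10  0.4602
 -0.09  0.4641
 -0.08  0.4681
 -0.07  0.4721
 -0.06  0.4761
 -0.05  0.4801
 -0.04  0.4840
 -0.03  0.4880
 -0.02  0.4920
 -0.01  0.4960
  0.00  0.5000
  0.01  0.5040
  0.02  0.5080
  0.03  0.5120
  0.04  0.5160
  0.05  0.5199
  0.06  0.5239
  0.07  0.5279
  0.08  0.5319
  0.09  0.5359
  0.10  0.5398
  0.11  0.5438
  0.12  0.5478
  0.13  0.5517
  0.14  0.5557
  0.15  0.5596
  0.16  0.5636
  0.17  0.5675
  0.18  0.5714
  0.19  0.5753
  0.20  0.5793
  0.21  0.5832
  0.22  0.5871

61.99

σ√T = 0.3 × 1.1180 = 0.3354
d₁ = [ln(445/465) + (0.043 + 0.3²/2)·1.25] / 0.3354 = [-0.0440 + 0.1100] / 0.3354 = 0.1969 which rounds to 0.20
d₂ = d₁ − σ√T = 0.1969 − 0.3354 = -0.1385 which rounds to -0.14
e^(−rT) = e^(−0.043·1.25) = 0.9477
N(d₁) = N(0.20) = 0.5793;  N(d₂) = N(-0.14) = 0.4443
C = 445·0.5793 − 465·0.9477·0.4443 = 257.7885 − 195.7943 = 61.9942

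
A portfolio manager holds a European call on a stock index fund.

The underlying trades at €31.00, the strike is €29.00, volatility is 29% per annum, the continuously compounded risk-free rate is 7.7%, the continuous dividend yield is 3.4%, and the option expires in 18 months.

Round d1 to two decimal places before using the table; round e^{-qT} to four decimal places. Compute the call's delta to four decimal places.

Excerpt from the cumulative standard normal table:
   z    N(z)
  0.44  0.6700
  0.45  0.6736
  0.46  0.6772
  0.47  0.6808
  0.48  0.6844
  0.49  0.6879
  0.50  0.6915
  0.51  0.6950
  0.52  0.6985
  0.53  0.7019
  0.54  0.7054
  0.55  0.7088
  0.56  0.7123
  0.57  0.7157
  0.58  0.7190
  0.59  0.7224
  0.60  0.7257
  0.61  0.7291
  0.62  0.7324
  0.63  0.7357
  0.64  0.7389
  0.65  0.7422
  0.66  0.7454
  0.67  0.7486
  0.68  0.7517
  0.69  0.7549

T = 1.5;  σ√T = 0.3552
d₁ = [ln(31/29) + (0.077 − 0.034 + 0.29²/2)·1.5] / 0.3552 = [0.0667 + 0.1276] / 0.3552 = 0.5470 which rounds to 0.55
N(d₁) = N(0.55) = 0.7088
Δ_call = exp(−qT)·N(d₁) = 0.9503·0.7088 = 0.6736

0.6736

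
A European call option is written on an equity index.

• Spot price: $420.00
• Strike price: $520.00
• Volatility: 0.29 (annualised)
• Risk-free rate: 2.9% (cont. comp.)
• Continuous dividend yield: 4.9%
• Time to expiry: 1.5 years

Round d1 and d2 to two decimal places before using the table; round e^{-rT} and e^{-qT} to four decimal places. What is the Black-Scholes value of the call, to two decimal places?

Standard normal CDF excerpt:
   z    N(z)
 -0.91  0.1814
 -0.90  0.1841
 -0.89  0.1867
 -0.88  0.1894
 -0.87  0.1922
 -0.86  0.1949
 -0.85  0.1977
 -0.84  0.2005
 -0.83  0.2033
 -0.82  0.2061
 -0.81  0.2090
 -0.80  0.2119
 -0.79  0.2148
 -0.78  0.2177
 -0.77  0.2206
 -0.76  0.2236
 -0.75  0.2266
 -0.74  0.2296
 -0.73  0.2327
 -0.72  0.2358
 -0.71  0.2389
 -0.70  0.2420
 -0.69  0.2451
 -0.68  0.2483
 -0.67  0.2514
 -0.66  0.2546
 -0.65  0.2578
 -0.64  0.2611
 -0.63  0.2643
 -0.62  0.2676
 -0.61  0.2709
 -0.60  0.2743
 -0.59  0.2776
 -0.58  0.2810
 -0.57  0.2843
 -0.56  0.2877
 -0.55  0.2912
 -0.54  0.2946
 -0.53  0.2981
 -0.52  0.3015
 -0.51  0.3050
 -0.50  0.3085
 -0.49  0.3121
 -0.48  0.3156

$21.99

σ√T = 0.29 × 1.2247 = 0.3552
ln(S/K) + (r − q + σ²/2)T = ln(420/520) + (0.029 − 0.049 + 0.29²/2)·1.5 = -0.2136 + 0.0331 = -0.1805
d₁ = -0.1805 / 0.3552 = -0.5082 which rounds to -0.51
d₂ = d₁ − σ√T = -0.5082 − 0.3552 = -0.8634 which rounds to -0.86
e^(−qT) = e^(−0.049·1.5) = 0.9291;  e^(−rT) = e^(−0.029·1.5) = 0.9574
N(d₁) = N(-0.51) = 0.3050;  N(d₂) = N(-0.86) = 0.1949
C = 420·0.9291·0.3050 − 520·0.9574·0.1949 = 119.0177 − 97.0306 = 21.9871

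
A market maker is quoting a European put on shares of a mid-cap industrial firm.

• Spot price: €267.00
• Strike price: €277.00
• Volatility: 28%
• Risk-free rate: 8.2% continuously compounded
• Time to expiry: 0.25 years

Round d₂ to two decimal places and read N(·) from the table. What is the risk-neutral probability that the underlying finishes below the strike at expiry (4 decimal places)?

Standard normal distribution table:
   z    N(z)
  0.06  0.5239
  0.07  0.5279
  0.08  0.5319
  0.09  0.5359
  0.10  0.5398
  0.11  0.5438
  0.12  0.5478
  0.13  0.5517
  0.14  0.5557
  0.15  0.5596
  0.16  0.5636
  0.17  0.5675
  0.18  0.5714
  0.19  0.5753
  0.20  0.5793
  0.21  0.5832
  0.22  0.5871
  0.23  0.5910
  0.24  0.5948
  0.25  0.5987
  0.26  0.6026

0.5753

σ√T = 0.28 × 0.5000 = 0.1400
d₁ = [ln(267/277) + (0.082 + ½·0.28²)·0.25] / (σ√T) = (-0.0368 + 0.0303) / 0.1400 = -0.0462 which rounds to -0.05
d₂ = -0.0462 − 0.1400 = -0.1862 which rounds to -0.19
Risk-neutral Pr[S_T < K] = N(−d₂) = N(0.19) = 0.5753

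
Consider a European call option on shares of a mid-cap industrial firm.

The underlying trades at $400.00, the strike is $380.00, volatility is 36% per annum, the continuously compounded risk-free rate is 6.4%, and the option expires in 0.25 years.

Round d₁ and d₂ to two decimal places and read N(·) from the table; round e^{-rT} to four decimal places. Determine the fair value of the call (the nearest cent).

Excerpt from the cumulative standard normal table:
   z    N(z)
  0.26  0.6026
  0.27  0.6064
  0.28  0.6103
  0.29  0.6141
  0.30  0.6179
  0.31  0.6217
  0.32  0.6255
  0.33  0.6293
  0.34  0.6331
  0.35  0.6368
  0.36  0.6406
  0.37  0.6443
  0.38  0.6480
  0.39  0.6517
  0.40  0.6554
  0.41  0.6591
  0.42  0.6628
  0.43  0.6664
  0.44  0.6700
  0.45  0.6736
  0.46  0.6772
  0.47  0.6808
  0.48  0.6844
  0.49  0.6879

$42.65

σ√T = 0.36 × 0.5000 = 0.1800
d₁ = [ln(400/380) + (0.064 + 0.36²/2)·0.25] / 0.1800 = [0.0513 + 0.0322] / 0.1800 = 0.4639 ≈ 0.46
d₂ = d₁ − σ√T = 0.4639 − 0.1800 = 0.2839 ≈ 0.28
e^(−rT) = e^(−0.064·0.25) = 0.9841
N(d₁) = N(0.46) = 0.6772;  N(d₂) = N(0.28) = 0.6103
C = 400·0.6772 − 380·0.9841·0.6103 = 270.8800 − 228.2266 = 42.6534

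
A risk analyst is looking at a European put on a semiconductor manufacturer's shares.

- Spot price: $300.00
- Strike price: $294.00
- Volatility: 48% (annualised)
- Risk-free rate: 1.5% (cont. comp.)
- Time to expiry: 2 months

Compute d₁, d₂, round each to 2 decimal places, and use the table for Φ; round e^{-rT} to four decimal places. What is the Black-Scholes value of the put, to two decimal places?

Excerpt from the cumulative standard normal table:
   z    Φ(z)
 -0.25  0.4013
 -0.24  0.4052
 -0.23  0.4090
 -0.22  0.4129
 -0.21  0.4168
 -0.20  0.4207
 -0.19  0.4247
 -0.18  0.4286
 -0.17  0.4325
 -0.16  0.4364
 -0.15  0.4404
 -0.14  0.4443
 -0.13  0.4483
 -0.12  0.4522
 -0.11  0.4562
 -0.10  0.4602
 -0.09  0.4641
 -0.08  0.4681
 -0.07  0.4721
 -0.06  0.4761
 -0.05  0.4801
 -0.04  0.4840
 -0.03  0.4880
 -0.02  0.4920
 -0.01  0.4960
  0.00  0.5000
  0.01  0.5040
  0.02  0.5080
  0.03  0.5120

$19.25

σ√T = 0.48·√0.1667 = 0.1960
ln(S/K) + (r + σ²/2)T = ln(300/294) + (0.015 + 0.48²/2)·0.1667 = 0.0202 + 0.0217 = 0.0419
d₁ = 0.0419 / 0.1960 = 0.2138 ⇒ 0.21
d₂ = d₁ − σ√T = 0.2138 − 0.1960 = 0.0179 ⇒ 0.02
exp(−rT) = exp(−0.015·0.1667) = 0.9975
N(−d₂) = N(-0.02) = 0.4920;  N(−d₁) = N(-0.21) = 0.4168
P = 294·0.9975·0.4920 − 300·0.4168 = 144.2864 − 125.0400 = 19.2464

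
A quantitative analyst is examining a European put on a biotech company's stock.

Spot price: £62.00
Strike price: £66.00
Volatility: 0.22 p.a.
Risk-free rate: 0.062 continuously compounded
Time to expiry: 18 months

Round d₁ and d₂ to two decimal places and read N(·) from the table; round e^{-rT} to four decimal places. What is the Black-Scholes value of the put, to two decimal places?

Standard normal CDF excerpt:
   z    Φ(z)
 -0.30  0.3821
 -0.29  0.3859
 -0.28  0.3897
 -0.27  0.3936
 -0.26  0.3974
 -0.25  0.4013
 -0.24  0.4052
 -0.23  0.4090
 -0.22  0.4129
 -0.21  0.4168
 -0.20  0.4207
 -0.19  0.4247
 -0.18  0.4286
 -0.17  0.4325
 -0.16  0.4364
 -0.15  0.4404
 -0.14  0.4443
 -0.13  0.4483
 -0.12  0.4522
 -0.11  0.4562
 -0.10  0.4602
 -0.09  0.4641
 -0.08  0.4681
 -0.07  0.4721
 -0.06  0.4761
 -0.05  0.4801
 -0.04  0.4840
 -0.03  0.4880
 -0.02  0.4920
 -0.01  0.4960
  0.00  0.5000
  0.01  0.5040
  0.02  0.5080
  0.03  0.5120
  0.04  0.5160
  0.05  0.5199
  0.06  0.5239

£5.67

σ√T = 0.22 × 1.2247 = 0.2694
d₁ = [ln(62/66) + (0.062 + ½·0.22²)·1.5] / (σ√T) = (-0.0625 + 0.1293) / 0.2694 = 0.2478 ⇒ 0.25
d₂ = 0.2478 − 0.2694 = -0.0216 ⇒ -0.02
e^(−rT) = e^(−0.062·1.5) = 0.9112
N(−d₂) = N(0.02) = 0.5080;  N(−d₁) = N(-0.25) = 0.4013
P = 66·0.9112·0.5080 − 62·0.4013 = 30.5507 − 24.8806 = 5.6701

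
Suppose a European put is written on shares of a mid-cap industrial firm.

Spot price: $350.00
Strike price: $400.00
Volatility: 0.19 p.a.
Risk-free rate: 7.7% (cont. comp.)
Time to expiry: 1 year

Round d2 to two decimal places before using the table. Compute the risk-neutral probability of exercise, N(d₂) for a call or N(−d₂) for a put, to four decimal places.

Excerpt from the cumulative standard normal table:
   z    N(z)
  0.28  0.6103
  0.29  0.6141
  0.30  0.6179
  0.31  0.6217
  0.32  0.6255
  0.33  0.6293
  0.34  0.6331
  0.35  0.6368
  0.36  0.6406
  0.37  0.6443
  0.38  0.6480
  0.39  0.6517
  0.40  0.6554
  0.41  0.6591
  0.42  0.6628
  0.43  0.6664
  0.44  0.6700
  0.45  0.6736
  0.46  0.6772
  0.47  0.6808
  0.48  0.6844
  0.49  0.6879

T = 1;  σ√T = 0.1900
d₁ = [ln(350/400) + (0.077 + ½·0.19²)·1] / (σ√T) = (-0.1335 + 0.0950) / 0.1900 = -0.2025 which rounds to -0.20
d₂ = -0.2025 − 0.1900 = -0.3925 which rounds to -0.39
Pr(exercise) under Q = N(−d₂) = N(0.39) = 0.6517

0.6517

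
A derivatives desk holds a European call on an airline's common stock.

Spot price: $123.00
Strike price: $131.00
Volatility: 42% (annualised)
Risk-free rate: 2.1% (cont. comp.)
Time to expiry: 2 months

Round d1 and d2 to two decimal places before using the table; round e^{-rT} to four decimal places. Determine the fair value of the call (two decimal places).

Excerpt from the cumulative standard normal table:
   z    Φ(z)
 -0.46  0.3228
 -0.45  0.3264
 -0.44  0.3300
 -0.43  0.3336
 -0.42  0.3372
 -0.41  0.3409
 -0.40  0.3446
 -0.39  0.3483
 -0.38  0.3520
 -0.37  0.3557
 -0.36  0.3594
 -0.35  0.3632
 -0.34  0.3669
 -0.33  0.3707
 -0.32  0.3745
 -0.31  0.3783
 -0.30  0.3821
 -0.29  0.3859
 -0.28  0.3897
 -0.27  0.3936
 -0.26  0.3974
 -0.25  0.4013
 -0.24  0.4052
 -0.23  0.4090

$5.33

σ√T = 0.42·√0.1667 = 0.1715
d₁ = [ln(123/131) + (0.021 + 0.42²/2)·0.1667] / 0.1715 = [-0.0630 + 0.0182] / 0.1715 = -0.2614 which rounds to -0.26
d₂ = d₁ − σ√T = -0.2614 − 0.1715 = -0.4328 which rounds to -0.43
exp(−rT) = exp(−0.021·0.1667) = 0.9965
C = 123·N(-0.26) − 131·0.9965·N(-0.43) = 123·0.3974 − 131·0.9965·0.3336 = 48.8802 − 43.5486 = 5.3316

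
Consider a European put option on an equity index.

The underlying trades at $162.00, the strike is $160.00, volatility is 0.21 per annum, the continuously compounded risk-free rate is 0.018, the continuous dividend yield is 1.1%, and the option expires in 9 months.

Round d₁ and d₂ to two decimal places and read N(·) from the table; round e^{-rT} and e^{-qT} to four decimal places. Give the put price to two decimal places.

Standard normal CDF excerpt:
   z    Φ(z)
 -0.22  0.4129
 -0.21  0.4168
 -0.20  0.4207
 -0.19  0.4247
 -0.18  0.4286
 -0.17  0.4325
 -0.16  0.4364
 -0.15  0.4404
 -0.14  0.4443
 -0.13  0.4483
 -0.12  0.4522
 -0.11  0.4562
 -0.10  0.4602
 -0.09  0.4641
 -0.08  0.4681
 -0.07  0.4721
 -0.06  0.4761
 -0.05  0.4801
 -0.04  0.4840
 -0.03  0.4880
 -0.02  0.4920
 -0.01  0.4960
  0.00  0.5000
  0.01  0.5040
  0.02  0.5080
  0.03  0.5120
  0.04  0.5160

σ√T = 0.21·√0.75 = 0.1819
d₁ = [ln(162/160) + (0.018 − 0.011 + 0.21²/2)·0.75] / 0.1819 = [0.0124 + 0.0218] / 0.1819 = 0.1881 → 0.19
d₂ = d₁ − σ√T = 0.1881 − 0.1819 = 0.0062 → 0.01
exp(−qT) = exp(−0.011·0.75) = 0.9918;  exp(−rT) = exp(−0.018·0.75) = 0.9866
P = 160·0.9866·N(-0.01) − 162·0.9918·N(-0.19) = 160·0.9866·0.4960 − 162·0.9918·0.4247 = 78.2966 − 68.2372 = 10.0593

$10.06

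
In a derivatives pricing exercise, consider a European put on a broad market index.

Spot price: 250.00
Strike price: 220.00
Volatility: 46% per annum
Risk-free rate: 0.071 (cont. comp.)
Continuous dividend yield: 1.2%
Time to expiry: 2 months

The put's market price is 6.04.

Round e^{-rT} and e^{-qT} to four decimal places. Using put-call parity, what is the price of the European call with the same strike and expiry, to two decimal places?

38.14

e^(−qT) = e^(−0.012·0.1667) = 0.9980;  e^(−rT) = e^(−0.071·0.1667) = 0.9882
Put-call parity: C − P = S·e^(−qT) − K·e^(−rT) = 250·0.9980 − 220·0.9882 = 249.5000 − 217.4040 = 32.0960
C = P + (C − P) = 6.04 + (32.0960) = 38.1360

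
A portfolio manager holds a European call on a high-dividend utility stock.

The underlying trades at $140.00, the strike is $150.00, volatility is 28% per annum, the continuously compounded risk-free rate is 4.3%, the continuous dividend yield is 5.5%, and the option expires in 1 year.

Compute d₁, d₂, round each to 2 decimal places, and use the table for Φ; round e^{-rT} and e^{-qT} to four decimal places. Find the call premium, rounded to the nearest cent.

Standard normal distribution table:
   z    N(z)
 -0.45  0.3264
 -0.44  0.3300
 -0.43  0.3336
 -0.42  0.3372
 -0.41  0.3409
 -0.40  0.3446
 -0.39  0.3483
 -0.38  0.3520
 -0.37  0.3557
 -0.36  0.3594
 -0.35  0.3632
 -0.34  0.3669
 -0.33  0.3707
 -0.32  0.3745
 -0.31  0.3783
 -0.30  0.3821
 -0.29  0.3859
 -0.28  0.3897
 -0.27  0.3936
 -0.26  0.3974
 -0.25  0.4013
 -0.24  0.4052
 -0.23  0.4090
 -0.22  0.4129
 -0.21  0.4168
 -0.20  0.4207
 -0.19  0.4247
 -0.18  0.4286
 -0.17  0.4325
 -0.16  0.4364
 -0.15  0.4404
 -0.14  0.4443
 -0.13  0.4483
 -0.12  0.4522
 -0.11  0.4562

$10.42

σ√T = 0.28·√1 = 0.2800
ln(S/K) + (r − q + σ²/2)T = ln(140/150) + (0.043 − 0.055 + 0.28²/2)·1 = -0.0690 + 0.0272 = -0.0418
d₁ = -0.0418 / 0.2800 = -0.1493 which rounds to -0.15
d₂ = d₁ − σ√T = -0.1493 − 0.2800 = -0.4293 which rounds to -0.43
exp(−qT) = exp(−0.055·1) = 0.9465;  exp(−rT) = exp(−0.043·1) = 0.9579
N(d₁) = N(-0.15) = 0.4404;  N(d₂) = N(-0.43) = 0.3336
C = 140·0.9465·0.4404 − 150·0.9579·0.3336 = 58.3574 − 47.9333 = 10.4241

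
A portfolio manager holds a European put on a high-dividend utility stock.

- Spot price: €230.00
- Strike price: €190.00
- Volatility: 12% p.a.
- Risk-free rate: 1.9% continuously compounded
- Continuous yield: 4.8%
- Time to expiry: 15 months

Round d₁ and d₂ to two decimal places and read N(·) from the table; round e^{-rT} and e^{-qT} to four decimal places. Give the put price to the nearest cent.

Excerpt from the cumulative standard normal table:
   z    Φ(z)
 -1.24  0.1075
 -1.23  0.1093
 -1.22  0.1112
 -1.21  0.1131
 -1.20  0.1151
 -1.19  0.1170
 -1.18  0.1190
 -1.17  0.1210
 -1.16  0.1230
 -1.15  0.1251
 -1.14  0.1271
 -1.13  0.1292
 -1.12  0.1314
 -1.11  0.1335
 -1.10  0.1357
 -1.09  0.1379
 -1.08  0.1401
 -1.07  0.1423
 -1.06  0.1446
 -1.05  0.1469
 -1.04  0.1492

€1.50

σ√T = 0.12 × 1.1180 = 0.1342
d₁ = [ln(230/190) + (0.019 − 0.048 + ½·0.12²)·1.25] / (σ√T) = (0.1911 − 0.0272) / 0.1342 = 1.2209 which rounds to 1.22
d₂ = 1.2209 − 0.1342 = 1.0868 which rounds to 1.09
e^(−qT) = e^(−0.048·1.25) = 0.9418;  e^(−rT) = e^(−0.019·1.25) = 0.9765
P = 190·0.9765·N(-1.09) − 230·0.9418·N(-1.22) = 190·0.9765·0.1379 − 230·0.9418·0.1112 = 25.5853 − 24.0875 = 1.4978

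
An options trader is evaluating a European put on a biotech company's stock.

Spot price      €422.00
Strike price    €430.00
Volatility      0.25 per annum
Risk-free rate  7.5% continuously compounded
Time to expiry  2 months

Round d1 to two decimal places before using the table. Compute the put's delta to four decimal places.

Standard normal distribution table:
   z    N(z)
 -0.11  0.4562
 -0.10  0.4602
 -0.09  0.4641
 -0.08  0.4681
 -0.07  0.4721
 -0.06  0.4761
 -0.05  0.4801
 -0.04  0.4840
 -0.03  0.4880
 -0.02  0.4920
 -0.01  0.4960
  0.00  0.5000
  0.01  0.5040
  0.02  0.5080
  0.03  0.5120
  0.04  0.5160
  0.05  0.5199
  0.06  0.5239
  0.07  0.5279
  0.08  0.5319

T = 0.1667;  σ√T = 0.1021
d₁ = [ln(422/430) + (0.075 + 0.25²/2)·0.1667] / 0.1021 = [-0.0188 + 0.0177] / 0.1021 = -0.0105 → -0.01
N(d₁) = N(-0.01) = 0.4960
Δ_put = N(d₁) − 1 = 0.4960 − 1 = -0.5040

-0.5040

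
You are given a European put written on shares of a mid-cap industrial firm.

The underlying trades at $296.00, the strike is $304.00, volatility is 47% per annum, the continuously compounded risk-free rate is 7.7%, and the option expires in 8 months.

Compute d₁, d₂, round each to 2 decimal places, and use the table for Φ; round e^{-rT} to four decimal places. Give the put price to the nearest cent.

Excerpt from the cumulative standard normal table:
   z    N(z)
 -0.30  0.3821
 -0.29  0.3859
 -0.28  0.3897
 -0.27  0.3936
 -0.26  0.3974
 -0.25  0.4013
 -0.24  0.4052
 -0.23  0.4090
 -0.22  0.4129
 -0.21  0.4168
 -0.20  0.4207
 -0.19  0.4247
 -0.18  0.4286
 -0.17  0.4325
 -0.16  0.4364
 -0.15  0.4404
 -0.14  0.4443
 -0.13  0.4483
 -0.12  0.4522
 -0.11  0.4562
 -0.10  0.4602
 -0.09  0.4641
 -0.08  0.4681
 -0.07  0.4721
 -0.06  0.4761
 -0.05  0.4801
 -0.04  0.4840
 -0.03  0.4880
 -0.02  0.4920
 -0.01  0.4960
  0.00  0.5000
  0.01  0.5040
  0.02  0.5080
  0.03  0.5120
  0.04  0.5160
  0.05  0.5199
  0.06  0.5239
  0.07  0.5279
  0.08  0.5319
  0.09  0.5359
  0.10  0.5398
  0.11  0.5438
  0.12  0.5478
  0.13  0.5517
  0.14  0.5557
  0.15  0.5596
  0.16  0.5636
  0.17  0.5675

$41.70

σ√T = 0.47 × 0.8165 = 0.3838
d₁ = [ln(296/304) + (0.077 + ½·0.47²)·0.6667] / (σ√T) = (-0.0267 + 0.1250) / 0.3838 = 0.2561 → 0.26
d₂ = 0.2561 − 0.3838 = -0.1276 → -0.13
exp(−rT) = exp(−0.077·0.6667) = 0.9500
P = 304·0.9500·N(0.13) − 296·N(-0.26) = 304·0.9500·0.5517 − 296·0.3974 = 159.3310 − 117.6304 = 41.7006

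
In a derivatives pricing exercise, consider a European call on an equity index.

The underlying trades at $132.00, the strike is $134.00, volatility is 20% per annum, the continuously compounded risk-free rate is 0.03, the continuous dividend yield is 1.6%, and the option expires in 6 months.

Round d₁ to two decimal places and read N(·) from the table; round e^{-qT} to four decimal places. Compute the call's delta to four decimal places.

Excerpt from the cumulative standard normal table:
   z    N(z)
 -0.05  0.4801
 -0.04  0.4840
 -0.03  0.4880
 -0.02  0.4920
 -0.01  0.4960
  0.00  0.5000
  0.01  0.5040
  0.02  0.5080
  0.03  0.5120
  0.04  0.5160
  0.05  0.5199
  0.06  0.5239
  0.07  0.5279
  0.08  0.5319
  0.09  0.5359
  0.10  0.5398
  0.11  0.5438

σ√T = 0.2·√0.5 = 0.1414
ln(S/K) + (r − q + σ²/2)T = ln(132/134) + (0.03 − 0.016 + 0.2²/2)·0.5 = -0.0150 + 0.0170 = 0.0020
d₁ = 0.0020 / 0.1414 = 0.0139 which rounds to 0.01
N(d₁) = N(0.01) = 0.5040
Δ_call = e^(−qT)·N(d₁) = 0.9920·0.5040 = 0.5000

0.5000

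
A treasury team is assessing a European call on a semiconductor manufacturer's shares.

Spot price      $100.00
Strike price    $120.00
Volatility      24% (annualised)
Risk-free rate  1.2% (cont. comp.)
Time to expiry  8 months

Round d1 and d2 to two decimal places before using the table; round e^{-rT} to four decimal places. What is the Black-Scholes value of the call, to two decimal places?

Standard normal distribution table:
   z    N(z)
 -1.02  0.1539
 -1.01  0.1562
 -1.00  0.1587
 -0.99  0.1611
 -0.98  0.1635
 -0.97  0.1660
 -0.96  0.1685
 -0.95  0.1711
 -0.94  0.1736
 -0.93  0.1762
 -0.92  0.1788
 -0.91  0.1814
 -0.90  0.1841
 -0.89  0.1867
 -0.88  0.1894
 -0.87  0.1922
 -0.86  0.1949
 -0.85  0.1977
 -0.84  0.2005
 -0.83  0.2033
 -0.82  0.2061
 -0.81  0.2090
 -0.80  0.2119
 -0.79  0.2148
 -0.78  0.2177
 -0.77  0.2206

$2.30

σ√T = 0.24·√0.6667 = 0.1960
d₁ = [ln(100/120) + (0.012 + ½·0.24²)·0.6667] / (σ√T) = (-0.1823 + 0.0272) / 0.1960 = -0.7916 → -0.79
d₂ = -0.7916 − 0.1960 = -0.9876 → -0.99
exp(−rT) = exp(−0.012·0.6667) = 0.9920
C = 100·N(-0.79) − 120·0.9920·N(-0.99) = 100·0.2148 − 120·0.9920·0.1611 = 21.4800 − 19.1773 = 2.3027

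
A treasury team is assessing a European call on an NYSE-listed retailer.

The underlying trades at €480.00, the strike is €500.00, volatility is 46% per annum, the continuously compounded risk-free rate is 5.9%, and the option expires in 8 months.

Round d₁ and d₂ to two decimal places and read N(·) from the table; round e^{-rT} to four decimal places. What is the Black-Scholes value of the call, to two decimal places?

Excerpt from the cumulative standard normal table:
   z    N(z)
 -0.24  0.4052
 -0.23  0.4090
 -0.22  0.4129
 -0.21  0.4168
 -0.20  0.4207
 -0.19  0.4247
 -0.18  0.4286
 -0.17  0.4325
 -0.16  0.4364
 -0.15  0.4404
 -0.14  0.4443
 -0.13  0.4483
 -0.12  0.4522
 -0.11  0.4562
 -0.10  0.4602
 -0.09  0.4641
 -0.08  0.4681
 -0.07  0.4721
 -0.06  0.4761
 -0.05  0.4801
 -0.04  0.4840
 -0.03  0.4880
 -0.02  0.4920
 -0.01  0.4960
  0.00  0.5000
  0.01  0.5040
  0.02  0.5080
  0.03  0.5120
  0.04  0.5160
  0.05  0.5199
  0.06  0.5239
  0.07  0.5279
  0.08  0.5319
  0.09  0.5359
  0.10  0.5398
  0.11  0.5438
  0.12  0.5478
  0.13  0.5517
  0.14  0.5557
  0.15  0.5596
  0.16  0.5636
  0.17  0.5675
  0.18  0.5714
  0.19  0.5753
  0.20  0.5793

σ√T = 0.46 × 0.8165 = 0.3756
ln(S/K) + (r + σ²/2)T = ln(480/500) + (0.059 + 0.46²/2)·0.6667 = -0.0408 + 0.1099 = 0.0690
d₁ = 0.0690 / 0.3756 = 0.1838 → 0.18
d₂ = d₁ − σ√T = 0.1838 − 0.3756 = -0.1918 → -0.19
e^(−rT) = e^(−0.059·0.6667) = 0.9614
C = 480·N(0.18) − 500·0.9614·N(-0.19) = 480·0.5714 − 500·0.9614·0.4247 = 274.2720 − 204.1533 = 70.1187

€70.12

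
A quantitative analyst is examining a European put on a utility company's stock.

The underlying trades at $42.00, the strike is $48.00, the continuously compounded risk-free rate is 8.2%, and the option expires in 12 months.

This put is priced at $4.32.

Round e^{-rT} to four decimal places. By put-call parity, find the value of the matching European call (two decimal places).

$2.10

exp(−rT) = exp(−0.082·1) = 0.9213
Put-call parity: C − P = S − K·e^(−rT) = 42 − 48·0.9213 = 42 − 44.2224 = -2.2224
C = P + (C − P) = 4.32 + (-2.2224) = 2.0976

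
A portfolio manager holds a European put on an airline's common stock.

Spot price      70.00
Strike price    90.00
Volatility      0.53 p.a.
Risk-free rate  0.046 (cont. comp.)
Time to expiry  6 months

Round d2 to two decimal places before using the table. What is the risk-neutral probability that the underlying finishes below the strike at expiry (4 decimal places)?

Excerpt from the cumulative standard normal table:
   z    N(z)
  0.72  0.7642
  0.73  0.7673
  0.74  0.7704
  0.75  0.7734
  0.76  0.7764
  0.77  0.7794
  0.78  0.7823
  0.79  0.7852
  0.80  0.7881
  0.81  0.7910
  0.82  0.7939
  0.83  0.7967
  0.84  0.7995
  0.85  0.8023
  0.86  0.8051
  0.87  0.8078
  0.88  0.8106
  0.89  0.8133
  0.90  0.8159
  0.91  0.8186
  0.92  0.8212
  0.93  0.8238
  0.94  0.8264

σ√T = 0.53·√0.5 = 0.3748
d₁ = [ln(70/90) + (0.046 + ½·0.53²)·0.5] / (σ√T) = (-0.2513 + 0.0932) / 0.3748 = -0.4218 ⇒ -0.42
d₂ = -0.4218 − 0.3748 = -0.7966 ⇒ -0.80
Pr(exercise) under Q = N(−d₂) = N(0.80) = 0.7881

0.7881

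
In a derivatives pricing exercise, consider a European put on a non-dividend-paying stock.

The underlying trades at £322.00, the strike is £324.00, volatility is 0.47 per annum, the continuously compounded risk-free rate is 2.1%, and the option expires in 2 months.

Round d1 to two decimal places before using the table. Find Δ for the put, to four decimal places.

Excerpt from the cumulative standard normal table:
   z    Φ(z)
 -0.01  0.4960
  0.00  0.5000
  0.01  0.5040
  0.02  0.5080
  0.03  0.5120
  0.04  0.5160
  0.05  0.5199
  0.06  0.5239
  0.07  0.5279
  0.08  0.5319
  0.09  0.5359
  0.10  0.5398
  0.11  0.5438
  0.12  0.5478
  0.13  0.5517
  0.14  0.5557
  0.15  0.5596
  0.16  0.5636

-0.4681

σ√T = 0.47·√0.1667 = 0.1919
d₁ = [ln(322/324) + (0.021 + 0.47²/2)·0.1667] / 0.1919 = [-0.0062 + 0.0219] / 0.1919 = 0.0819 ⇒ 0.08
N(d₁) = N(0.08) = 0.5319
Δ_put = N(d₁) − 1 = 0.5319 − 1 = -0.4681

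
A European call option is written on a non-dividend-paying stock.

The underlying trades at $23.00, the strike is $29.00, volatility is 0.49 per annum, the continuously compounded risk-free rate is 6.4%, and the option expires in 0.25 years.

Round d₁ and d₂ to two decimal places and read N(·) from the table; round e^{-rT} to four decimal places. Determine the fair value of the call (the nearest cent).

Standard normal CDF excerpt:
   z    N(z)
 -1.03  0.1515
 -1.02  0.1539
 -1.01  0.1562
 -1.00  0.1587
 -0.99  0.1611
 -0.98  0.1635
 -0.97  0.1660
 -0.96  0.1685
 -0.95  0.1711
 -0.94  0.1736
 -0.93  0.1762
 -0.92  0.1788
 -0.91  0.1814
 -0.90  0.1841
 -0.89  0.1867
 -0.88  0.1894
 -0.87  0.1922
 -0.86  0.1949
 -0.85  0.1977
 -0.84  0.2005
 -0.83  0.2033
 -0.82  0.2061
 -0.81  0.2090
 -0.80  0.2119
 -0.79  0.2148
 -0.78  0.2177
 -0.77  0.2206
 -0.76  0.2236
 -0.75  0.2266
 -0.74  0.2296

T = 0.25;  σ√T = 0.2450
d₁ = [ln(23/29) + (0.064 + ½·0.49²)·0.25] / (σ√T) = (-0.2318 + 0.0460) / 0.2450 = -0.7583 ≈ -0.76
d₂ = -0.7583 − 0.2450 = -1.0033 ≈ -1.00
e^(−rT) = e^(−0.064·0.25) = 0.9841
C = 23·N(-0.76) − 29·0.9841·N(-1.00) = 23·0.2236 − 29·0.9841·0.1587 = 5.1428 − 4.5291 = 0.6137

$0.61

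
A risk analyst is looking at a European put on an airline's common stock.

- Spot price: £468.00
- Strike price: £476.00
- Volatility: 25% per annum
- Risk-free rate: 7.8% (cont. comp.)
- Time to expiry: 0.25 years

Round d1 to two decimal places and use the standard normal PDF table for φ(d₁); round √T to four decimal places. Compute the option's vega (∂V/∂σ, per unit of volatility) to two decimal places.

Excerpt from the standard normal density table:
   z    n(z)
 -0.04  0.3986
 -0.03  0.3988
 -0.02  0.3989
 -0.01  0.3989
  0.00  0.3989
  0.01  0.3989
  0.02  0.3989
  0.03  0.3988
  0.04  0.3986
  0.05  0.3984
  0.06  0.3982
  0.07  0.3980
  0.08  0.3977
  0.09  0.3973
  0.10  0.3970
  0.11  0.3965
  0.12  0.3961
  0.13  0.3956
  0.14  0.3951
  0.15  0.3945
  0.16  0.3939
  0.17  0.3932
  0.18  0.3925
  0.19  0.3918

93.06

T = 0.25;  σ√T = 0.1250
d₁ = [ln(468/476) + (0.078 + 0.25²/2)·0.25] / 0.1250 = [-0.0169 + 0.0273] / 0.1250 = 0.0829 ⇒ 0.08
√T = √0.25 = 0.5000
φ(d₁) = φ(0.08) = 0.3977
vega = S·φ(d₁)·√T = 468·0.3977·0.5000 = 93.0618
(The call has the same vega.)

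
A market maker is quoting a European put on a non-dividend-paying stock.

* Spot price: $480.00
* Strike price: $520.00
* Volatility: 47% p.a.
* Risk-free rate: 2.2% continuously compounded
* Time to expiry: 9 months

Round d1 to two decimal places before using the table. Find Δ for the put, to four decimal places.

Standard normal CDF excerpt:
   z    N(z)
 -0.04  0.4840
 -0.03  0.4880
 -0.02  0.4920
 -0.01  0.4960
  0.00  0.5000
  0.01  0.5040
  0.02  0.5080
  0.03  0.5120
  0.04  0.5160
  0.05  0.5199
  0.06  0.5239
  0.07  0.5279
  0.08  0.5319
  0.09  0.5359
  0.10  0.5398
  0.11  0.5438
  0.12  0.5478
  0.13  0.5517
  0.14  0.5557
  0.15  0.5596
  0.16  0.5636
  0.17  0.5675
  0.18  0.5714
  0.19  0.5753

σ√T = 0.47·√0.75 = 0.4070
d₁ = [ln(480/520) + (0.022 + 0.47²/2)·0.75] / 0.4070 = [-0.0800 + 0.0993] / 0.4070 = 0.0474 ≈ 0.05
N(d₁) = N(0.05) = 0.5199
Δ_put = N(d₁) − 1 = 0.5199 − 1 = -0.4801

-0.4801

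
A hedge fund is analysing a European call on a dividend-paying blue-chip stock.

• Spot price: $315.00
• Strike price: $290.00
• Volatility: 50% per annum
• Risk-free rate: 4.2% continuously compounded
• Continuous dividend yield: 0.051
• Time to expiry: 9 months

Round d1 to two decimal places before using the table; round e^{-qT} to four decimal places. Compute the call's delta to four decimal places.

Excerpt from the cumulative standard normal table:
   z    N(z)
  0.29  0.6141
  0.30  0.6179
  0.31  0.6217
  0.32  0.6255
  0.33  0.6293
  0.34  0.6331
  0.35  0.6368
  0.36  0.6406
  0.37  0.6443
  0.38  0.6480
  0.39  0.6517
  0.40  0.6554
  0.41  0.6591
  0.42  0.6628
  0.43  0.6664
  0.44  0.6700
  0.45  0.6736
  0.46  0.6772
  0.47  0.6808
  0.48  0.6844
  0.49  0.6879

0.6273

σ√T = 0.5 × 0.8660 = 0.4330
ln(S/K) + (r − q + σ²/2)T = ln(315/290) + (0.042 − 0.051 + 0.5²/2)·0.75 = 0.0827 + 0.0870 = 0.1697
d₁ = 0.1697 / 0.4330 = 0.3919 ≈ 0.39
N(d₁) = N(0.39) = 0.6517
Δ_call = e^(−qT)·N(d₁) = 0.9625·0.6517 = 0.6273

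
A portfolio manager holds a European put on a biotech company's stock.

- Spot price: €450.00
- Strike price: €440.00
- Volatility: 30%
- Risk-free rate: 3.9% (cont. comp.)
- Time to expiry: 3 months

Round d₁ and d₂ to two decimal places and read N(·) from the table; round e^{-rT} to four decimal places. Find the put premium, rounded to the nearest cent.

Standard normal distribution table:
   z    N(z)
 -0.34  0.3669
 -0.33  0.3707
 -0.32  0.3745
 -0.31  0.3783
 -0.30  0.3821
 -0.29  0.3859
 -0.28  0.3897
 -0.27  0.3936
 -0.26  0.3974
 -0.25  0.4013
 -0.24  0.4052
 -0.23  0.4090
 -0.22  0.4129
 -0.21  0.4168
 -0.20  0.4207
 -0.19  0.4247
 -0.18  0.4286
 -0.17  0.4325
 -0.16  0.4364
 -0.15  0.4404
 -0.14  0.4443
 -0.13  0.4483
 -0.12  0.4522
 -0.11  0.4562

€19.94

T = 0.25;  σ√T = 0.1500
ln(S/K) + (r + σ²/2)T = ln(450/440) + (0.039 + 0.3²/2)·0.25 = 0.0225 + 0.0210 = 0.0435
d₁ = 0.0435 / 0.1500 = 0.2898 → 0.29
d₂ = d₁ − σ√T = 0.2898 − 0.1500 = 0.1398 → 0.14
e^(−rT) = e^(−0.039·0.25) = 0.9903
N(−d₂) = N(-0.14) = 0.4443;  N(−d₁) = N(-0.29) = 0.3859
P = 440·0.9903·0.4443 − 450·0.3859 = 193.5957 − 173.6550 = 19.9407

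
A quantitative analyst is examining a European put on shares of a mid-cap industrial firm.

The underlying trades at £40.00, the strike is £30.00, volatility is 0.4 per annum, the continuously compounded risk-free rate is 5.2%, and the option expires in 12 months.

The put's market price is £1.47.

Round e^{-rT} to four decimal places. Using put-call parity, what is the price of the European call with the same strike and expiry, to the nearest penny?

exp(−rT) = exp(−0.052·1) = 0.9493
Put-call parity: C − P = S − K·e^(−rT) = 40 − 30·0.9493 = 40 − 28.4790 = 11.5210
C = P + (C − P) = 1.47 + (11.5210) = 12.9910

£12.99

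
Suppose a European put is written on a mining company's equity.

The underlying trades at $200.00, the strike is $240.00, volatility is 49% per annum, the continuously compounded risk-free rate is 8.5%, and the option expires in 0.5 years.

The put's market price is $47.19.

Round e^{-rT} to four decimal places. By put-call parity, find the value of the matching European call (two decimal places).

exp(−rT) = exp(−0.085·0.5) = 0.9584
Put-call parity: C − P = S − K·e^(−rT) = 200 − 240·0.9584 = 200 − 230.0160 = -30.0160
C = P + (C − P) = 47.19 + (-30.0160) = 17.1740

$17.17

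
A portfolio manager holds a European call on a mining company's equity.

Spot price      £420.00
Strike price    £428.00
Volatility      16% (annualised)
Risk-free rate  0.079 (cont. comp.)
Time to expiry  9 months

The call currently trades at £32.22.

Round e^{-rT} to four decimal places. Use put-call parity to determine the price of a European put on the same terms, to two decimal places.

exp(−rT) = exp(−0.079·0.75) = 0.9425
Put-call parity: C − P = S − K·e^(−rT) = 420 − 428·0.9425 = 420 − 403.3900 = 16.6100
P = C − (C − P) = 32.22 − (16.6100) = 15.6100

£15.61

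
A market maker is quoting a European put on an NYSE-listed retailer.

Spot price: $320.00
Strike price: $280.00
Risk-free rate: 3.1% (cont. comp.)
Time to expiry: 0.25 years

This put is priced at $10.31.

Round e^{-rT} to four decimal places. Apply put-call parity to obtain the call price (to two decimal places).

e^(−rT) = e^(−0.031·0.25) = 0.9923
Put-call parity: C − P = S − K·e^(−rT) = 320 − 280·0.9923 = 320 − 277.8440 = 42.1560
C = P + (C − P) = 10.31 + (42.1560) = 52.4660

$52.47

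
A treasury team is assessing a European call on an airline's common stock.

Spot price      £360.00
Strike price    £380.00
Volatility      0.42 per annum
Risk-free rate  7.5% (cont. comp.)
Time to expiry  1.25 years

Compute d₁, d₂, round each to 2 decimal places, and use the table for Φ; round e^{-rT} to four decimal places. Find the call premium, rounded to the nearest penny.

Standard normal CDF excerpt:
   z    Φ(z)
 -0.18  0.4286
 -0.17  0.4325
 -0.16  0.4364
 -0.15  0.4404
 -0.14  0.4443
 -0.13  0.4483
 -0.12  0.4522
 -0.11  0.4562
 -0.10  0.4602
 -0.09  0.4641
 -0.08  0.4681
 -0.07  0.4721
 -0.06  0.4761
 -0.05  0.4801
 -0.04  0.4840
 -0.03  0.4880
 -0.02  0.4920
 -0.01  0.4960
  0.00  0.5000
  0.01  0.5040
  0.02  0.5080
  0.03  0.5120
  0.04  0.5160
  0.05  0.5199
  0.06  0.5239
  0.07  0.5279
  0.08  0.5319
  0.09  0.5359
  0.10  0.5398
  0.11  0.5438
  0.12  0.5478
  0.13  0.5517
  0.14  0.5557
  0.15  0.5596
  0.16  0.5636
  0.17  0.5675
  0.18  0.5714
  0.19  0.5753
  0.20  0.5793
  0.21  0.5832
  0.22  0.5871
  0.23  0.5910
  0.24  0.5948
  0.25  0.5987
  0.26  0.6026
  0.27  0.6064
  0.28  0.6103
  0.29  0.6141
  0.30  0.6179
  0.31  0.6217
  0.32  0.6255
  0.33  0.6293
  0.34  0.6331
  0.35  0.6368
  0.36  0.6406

T = 1.25;  σ√T = 0.4696
d₁ = [ln(360/380) + (0.075 + ½·0.42²)·1.25] / (σ√T) = (-0.0541 + 0.2040) / 0.4696 = 0.3193 ⇒ 0.32
d₂ = 0.3193 − 0.4696 = -0.1503 ⇒ -0.15
exp(−rT) = exp(−0.075·1.25) = 0.9105
N(d₁) = N(0.32) = 0.6255;  N(d₂) = N(-0.15) = 0.4404
C = 360·0.6255 − 380·0.9105·0.4404 = 225.1800 − 152.3740 = 72.8060

£72.81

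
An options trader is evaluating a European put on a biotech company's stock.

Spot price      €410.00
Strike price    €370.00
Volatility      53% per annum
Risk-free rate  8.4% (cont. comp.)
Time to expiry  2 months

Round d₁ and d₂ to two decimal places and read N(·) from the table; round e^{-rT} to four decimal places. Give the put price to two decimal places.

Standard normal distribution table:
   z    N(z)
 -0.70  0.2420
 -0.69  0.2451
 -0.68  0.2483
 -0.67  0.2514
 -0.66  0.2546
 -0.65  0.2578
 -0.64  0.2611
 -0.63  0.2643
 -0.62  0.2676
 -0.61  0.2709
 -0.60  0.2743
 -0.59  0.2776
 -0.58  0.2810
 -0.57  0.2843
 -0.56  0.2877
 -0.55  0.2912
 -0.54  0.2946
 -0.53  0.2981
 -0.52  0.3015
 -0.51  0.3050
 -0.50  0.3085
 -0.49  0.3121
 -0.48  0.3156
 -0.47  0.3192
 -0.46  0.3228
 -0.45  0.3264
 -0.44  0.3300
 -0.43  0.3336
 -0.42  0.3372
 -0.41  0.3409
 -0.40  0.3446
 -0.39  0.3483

T = 0.1667;  σ√T = 0.2164
d₁ = [ln(410/370) + (0.084 + ½·0.53²)·0.1667] / (σ√T) = (0.1027 + 0.0374) / 0.2164 = 0.6473 ≈ 0.65
d₂ = 0.6473 − 0.2164 = 0.4310 ≈ 0.43
e^(−rT) = e^(−0.084·0.1667) = 0.9861
N(−d₂) = N(-0.43) = 0.3336;  N(−d₁) = N(-0.65) = 0.2578
P = 370·0.9861·0.3336 − 410·0.2578 = 121.7163 − 105.6980 = 16.0183

€16.02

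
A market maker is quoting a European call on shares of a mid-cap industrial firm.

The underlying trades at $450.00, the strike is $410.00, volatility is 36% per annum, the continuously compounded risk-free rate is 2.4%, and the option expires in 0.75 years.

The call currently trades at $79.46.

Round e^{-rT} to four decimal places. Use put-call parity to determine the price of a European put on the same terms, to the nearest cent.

exp(−rT) = exp(−0.024·0.75) = 0.9822
Put-call parity: C − P = S − K·e^(−rT) = 450 − 410·0.9822 = 450 − 402.7020 = 47.2980
P = C − (C − P) = 79.46 − (47.2980) = 32.1620

$32.16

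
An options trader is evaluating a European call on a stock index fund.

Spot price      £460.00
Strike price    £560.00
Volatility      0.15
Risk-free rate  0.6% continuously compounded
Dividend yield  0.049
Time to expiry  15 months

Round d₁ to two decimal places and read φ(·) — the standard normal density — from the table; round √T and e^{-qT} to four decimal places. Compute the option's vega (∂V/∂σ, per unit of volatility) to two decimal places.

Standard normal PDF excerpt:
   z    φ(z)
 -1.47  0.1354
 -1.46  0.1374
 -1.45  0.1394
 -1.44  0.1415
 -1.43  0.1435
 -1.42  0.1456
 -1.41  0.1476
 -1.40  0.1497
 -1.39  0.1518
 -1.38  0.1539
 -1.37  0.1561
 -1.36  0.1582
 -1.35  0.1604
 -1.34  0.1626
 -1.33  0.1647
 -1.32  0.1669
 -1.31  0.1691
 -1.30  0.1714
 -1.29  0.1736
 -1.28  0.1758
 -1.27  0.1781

71.40

σ√T = 0.15 × 1.1180 = 0.1677
ln(S/K) + (r − q + σ²/2)T = ln(460/560) + (0.006 − 0.049 + 0.15²/2)·1.25 = -0.1967 − 0.0397 = -0.2364
d₁ = -0.2364 / 0.1677 = -1.4096 ⇒ -1.41
√T = √1.25 = 1.1180
φ(d₁) = φ(-1.41) = 0.1476
e^(−qT) = e^(−0.049·1.25) = 0.9406
vega = S·e^(−qT)·φ(d₁)·√T = 460·0.9406·0.1476·1.1180 = 71.3988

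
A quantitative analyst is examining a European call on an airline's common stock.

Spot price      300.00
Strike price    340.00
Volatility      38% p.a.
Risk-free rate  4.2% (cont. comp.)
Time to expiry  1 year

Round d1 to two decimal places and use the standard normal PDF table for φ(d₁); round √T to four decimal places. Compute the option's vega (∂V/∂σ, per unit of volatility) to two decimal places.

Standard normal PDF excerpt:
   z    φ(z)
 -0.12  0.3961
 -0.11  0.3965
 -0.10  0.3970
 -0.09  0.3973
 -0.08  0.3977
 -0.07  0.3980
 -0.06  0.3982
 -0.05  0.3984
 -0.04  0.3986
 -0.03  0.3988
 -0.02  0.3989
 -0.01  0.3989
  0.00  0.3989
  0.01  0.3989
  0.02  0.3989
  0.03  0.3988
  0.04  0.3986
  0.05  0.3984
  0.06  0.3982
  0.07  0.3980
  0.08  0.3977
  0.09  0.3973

119.64

T = 1;  σ√T = 0.3800
d₁ = [ln(300/340) + (0.042 + 0.38²/2)·1] / 0.3800 = [-0.1252 + 0.1142] / 0.3800 = -0.0289 → -0.03
√T = √1 = 1.0000
φ(d₁) = φ(-0.03) = 0.3988
vega = S·φ(d₁)·√T = 300·0.3988·1.0000 = 119.6400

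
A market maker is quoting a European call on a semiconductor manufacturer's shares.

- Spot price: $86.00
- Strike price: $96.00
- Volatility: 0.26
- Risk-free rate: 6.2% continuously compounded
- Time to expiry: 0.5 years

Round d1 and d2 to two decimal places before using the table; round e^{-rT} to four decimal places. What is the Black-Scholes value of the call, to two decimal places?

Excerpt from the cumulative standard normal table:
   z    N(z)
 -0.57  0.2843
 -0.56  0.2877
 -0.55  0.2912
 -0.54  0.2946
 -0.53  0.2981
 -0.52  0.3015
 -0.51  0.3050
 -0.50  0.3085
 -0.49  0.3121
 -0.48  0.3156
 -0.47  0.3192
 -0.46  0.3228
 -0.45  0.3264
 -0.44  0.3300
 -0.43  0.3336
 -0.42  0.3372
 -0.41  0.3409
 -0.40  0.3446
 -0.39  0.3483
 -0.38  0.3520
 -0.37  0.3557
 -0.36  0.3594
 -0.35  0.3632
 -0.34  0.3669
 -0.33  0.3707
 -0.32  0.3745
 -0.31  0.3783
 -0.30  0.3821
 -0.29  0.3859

T = 0.5;  σ√T = 0.1838
ln(S/K) + (r + σ²/2)T = ln(86/96) + (0.062 + 0.26²/2)·0.5 = -0.1100 + 0.0479 = -0.0621
d₁ = -0.0621 / 0.1838 = -0.3378 → -0.34
d₂ = d₁ − σ√T = -0.3378 − 0.1838 = -0.5216 → -0.52
exp(−rT) = exp(−0.062·0.5) = 0.9695
N(d₁) = N(-0.34) = 0.3669;  N(d₂) = N(-0.52) = 0.3015
C = 86·0.3669 − 96·0.9695·0.3015 = 31.5534 − 28.0612 = 3.4922

$3.49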